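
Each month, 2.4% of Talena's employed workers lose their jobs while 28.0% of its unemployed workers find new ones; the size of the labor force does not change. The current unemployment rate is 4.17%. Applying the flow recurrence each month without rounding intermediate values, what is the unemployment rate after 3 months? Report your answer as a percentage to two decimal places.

With a fixed labor force, u_{t+1} = u_t + s·(1−u_t) − f·u_t = u_t·(1−s−f) + s.
Here 1−s−f = 0.696 and s = 0.024.
u_1 = 0.041700 × 0.696 + 0.024 = 0.053023.
u_2 = 0.053023 × 0.696 + 0.024 = 0.060904.
u_3 = 0.060904 × 0.696 + 0.024 = 0.066389.

Unemployment rate after three months ≈ 6.64%.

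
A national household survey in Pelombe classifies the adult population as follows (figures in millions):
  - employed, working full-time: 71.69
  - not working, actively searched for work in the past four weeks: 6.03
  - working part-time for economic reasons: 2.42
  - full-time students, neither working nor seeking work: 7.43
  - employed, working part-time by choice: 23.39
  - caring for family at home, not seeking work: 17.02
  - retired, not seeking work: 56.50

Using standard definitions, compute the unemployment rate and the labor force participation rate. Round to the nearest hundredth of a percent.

Unemployment rate ≈ 5.82%; labor force participation rate ≈ 56.12%.

Employed = 71.69 + 2.42 + 23.39 = 97.50 million (anyone who worked, including part-time for economic reasons, counts as employed).
Unemployed = 6.03 million.
Labor force = 97.50 + 6.03 = 103.53 million.
Not in labor force = 7.43 + 17.02 + 56.50 = 80.95 million (those not working and not actively searching are outside the labor force).
Civilian working-age population = 103.53 + 80.95 = 184.48 million.
Unemployment rate = 6.03 / 103.53 = 5.82%.
Labor force participation rate = 103.53 / 184.48 = 56.12%.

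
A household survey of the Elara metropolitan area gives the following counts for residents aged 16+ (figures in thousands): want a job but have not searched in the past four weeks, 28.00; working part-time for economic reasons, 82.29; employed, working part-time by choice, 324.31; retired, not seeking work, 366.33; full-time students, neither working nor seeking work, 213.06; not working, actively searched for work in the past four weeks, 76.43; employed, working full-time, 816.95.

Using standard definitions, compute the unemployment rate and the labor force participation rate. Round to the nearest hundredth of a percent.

Employed = 82.29 + 324.31 + 816.95 = 1,223.55 thousand (anyone who worked, including part-time for economic reasons, counts as employed).
Unemployed = 76.43 thousand.
Labor force = 1,223.55 + 76.43 = 1,299.98 thousand.
Not in labor force = 28.00 + 366.33 + 213.06 = 607.39 thousand (those not working and not actively searching are outside the labor force — including those who want a job but have given up searching).
Civilian working-age population = 1,299.98 + 607.39 = 1,907.37 thousand.
Unemployment rate = 76.43 / 1,299.98 = 5.88%.
Labor force participation rate = 1,299.98 / 1,907.37 = 68.16%.

Unemployment rate ≈ 5.88%; labor force participation rate ≈ 68.16%.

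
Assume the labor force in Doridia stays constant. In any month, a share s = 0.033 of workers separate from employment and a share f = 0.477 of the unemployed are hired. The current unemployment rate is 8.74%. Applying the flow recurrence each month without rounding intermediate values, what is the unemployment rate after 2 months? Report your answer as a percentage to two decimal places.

With a fixed labor force, u_{t+1} = u_t + s·(1−u_t) − f·u_t = u_t·(1−s−f) + s.
Here 1−s−f = 0.490 and s = 0.033.
u_1 = 0.087400 × 0.490 + 0.033 = 0.075826.
u_2 = 0.075826 × 0.490 + 0.033 = 0.070155.

Unemployment rate after two months ≈ 7.02%.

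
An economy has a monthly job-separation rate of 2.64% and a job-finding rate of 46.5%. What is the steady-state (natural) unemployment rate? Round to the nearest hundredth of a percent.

Steady-state unemployment rate ≈ 5.37%.

At steady state the flows balance: s·E = f·U, so U/(E+U) = s/(s+f).
u* = 2.64 / (2.64 + 46.5) = 2.64 / 49.14 = 5.37%.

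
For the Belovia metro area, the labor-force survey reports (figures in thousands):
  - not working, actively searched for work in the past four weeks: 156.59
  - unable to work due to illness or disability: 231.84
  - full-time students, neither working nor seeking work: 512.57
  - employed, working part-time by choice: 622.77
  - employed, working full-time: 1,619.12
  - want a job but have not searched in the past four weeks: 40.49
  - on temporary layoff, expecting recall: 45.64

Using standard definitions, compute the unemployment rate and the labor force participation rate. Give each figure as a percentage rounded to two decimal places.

Employed = 622.77 + 1,619.12 = 2,241.89 thousand.
Unemployed = 156.59 + 45.64 = 202.23 thousand (jobless and actively searching, or on temporary layoff).
Labor force = 2,241.89 + 202.23 = 2,444.12 thousand.
Not in labor force = 231.84 + 512.57 + 40.49 = 784.90 thousand (those not working and not actively searching are outside the labor force — including those who want a job but have given up searching).
Civilian working-age population = 2,444.12 + 784.90 = 3,229.02 thousand.
Unemployment rate = 202.23 / 2,444.12 = 8.27%.
Labor force participation rate = 2,444.12 / 3,229.02 = 75.69%.

Unemployment rate ≈ 8.27%; labor force participation rate ≈ 75.69%.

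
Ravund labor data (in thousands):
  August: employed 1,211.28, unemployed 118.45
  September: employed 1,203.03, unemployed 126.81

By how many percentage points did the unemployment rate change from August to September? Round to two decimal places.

August: labor force = 1,211.28 + 118.45 = 1,329.73; u = 118.45/1,329.73 = 8.91%.
September: labor force = 1,203.03 + 126.81 = 1,329.84; u = 126.81/1,329.84 = 9.54%.
Change = 9.54% − 8.91% = +0.63 pp.

The unemployment rate changed by +0.63 percentage points.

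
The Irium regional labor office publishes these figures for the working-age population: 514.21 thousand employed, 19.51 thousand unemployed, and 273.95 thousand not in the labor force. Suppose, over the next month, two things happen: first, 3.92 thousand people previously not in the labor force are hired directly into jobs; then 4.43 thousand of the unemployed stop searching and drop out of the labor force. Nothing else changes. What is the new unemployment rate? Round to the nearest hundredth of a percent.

New unemployment rate ≈ 2.83%.

Initially, labor force = 514.21 + 19.51 = 533.72 thousand, so u = 19.51/533.72 = 3.66%.
After the first change, employed and labor force both rise by 3.92; unemployed unchanged → E = 518.13, U = 19.51, labor force = 537.64 thousand.
After the second change, unemployed and labor force both fall by 4.43 → E = 518.13, U = 15.08, labor force = 533.21 thousand.
New unemployment rate = 15.08 / 533.21 = 2.83%.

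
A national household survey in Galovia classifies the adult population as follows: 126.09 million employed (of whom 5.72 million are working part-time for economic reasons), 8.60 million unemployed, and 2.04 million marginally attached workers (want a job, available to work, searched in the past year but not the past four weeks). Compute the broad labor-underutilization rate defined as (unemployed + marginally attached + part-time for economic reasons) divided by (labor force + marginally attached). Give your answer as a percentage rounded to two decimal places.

Labor force = 126.09 + 8.60 = 134.69 million.
Numerator = 8.60 + 2.04 + 5.72 = 16.36 million.
Denominator = 134.69 + 2.04 = 136.73 million.
Broad rate = 16.36 / 136.73 = 11.97%.

Broad underutilization rate ≈ 11.97%.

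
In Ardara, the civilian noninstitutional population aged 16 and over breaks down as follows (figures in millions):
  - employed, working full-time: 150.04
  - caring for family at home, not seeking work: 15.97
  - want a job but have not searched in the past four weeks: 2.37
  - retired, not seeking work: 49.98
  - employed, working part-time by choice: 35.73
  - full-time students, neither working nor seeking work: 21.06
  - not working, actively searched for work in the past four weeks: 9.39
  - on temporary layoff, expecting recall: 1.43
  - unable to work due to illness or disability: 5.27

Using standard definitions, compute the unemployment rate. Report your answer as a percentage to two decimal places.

Unemployment rate ≈ 5.50%.

Employed = 150.04 + 35.73 = 185.77 million.
Unemployed = 9.39 + 1.43 = 10.82 million (jobless and actively searching, or on temporary layoff).
Labor force = 185.77 + 10.82 = 196.59 million.
Unemployment rate = 10.82 / 196.59 = 5.50%.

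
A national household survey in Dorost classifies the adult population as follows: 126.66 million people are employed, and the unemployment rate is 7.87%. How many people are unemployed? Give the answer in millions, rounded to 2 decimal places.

Let U be the number unemployed. The labor force is E + U, and U/(E+U) = 0.0787.
So U = 0.0787 × 126.66 / (1 − 0.0787) = 9.9681 / 0.9213 ≈ 10.82 million.

About 10.82 million are unemployed.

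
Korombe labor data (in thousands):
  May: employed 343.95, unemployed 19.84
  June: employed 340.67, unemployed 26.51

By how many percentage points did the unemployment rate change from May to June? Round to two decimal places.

The unemployment rate changed by +1.77 percentage points.

May: labor force = 343.95 + 19.84 = 363.79; u = 19.84/363.79 = 5.45%.
June: labor force = 340.67 + 26.51 = 367.18; u = 26.51/367.18 = 7.22%.
Change = 7.22% − 5.45% = +1.77 pp.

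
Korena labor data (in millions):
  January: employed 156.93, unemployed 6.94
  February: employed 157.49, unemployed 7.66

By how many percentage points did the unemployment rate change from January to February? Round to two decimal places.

January: labor force = 156.93 + 6.94 = 163.87; u = 6.94/163.87 = 4.24%.
February: labor force = 157.49 + 7.66 = 165.15; u = 7.66/165.15 = 4.64%.
Change = 4.64% − 4.24% = +0.40 pp.

The unemployment rate changed by +0.40 percentage points.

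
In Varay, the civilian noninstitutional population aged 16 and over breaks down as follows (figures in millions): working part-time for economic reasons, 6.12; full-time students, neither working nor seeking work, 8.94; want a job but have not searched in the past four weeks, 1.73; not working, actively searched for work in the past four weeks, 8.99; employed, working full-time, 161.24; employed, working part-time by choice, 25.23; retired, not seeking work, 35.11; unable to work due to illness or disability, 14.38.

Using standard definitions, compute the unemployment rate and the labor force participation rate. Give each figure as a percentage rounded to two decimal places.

Unemployment rate ≈ 4.46%; labor force participation rate ≈ 77.02%.

Employed = 6.12 + 161.24 + 25.23 = 192.59 million (anyone who worked, including part-time for economic reasons, counts as employed).
Unemployed = 8.99 million.
Labor force = 192.59 + 8.99 = 201.58 million.
Not in labor force = 8.94 + 1.73 + 35.11 + 14.38 = 60.16 million (those not working and not actively searching are outside the labor force — including those who want a job but have given up searching).
Civilian working-age population = 201.58 + 60.16 = 261.74 million.
Unemployment rate = 8.99 / 201.58 = 4.46%.
Labor force participation rate = 201.58 / 261.74 = 77.02%.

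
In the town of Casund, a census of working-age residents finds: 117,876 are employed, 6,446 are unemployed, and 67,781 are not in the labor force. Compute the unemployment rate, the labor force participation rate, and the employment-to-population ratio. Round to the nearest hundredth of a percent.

Unemployment rate ≈ 5.18%; labor force participation rate ≈ 64.72%; employment-population ratio ≈ 61.36%.

Labor force = employed + unemployed = 117,876 + 6,446 = 124,322.
Working-age population = 124,322 + 67,781 = 192,103.
Unemployment rate = 6,446 / 124,322 = 5.18%.
Labor force participation rate = 124,322 / 192,103 = 64.72%.
Employment-population ratio = 117,876 / 192,103 = 61.36%.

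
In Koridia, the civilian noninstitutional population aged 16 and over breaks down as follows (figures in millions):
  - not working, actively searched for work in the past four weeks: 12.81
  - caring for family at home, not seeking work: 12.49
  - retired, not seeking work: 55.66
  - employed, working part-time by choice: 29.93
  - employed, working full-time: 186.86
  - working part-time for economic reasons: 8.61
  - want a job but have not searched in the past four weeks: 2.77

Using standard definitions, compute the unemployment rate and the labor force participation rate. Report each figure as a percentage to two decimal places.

Employed = 29.93 + 186.86 + 8.61 = 225.40 million (anyone who worked, including part-time for economic reasons, counts as employed).
Unemployed = 12.81 million.
Labor force = 225.40 + 12.81 = 238.21 million.
Not in labor force = 12.49 + 55.66 + 2.77 = 70.92 million (those not working and not actively searching are outside the labor force — including those who want a job but have given up searching).
Civilian working-age population = 238.21 + 70.92 = 309.13 million.
Unemployment rate = 12.81 / 238.21 = 5.38%.
Labor force participation rate = 238.21 / 309.13 = 77.06%.

Unemployment rate ≈ 5.38%; labor force participation rate ≈ 77.06%.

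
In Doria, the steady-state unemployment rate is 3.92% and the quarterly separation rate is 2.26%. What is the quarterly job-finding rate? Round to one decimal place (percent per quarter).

From u* = s/(s+f): f = s·(1−u)/u.
f = 2.26 × (1 − 0.0392) / 0.0392 = 2.1714 / 0.0392 ≈ 55.4% per quarter.

Job-finding rate ≈ 55.4% per quarter.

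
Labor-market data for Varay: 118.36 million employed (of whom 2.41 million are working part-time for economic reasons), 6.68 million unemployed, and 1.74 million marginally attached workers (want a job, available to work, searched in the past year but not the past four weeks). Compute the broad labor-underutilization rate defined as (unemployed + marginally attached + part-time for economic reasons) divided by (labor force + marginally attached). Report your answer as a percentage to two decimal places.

Labor force = 118.36 + 6.68 = 125.04 million.
Numerator = 6.68 + 1.74 + 2.41 = 10.83 million.
Denominator = 125.04 + 1.74 = 126.78 million.
Broad rate = 10.83 / 126.78 = 8.54%.

Broad underutilization rate ≈ 8.54%.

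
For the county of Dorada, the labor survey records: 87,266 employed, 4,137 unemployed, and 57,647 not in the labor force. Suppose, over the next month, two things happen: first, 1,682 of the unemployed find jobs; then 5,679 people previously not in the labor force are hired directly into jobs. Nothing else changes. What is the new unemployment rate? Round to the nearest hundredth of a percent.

Initially, labor force = 87,266 + 4,137 = 91,403, so u = 4,137/91,403 = 4.53%.
After the first change, unemployed falls and employed rises by 1,682; labor force unchanged → E = 88,948, U = 2,455, labor force = 91,403.
After the second change, employed and labor force both rise by 5,679; unemployed unchanged → E = 94,627, U = 2,455, labor force = 97,082.
New unemployment rate = 2,455 / 97,082 = 2.53%.

New unemployment rate ≈ 2.53%.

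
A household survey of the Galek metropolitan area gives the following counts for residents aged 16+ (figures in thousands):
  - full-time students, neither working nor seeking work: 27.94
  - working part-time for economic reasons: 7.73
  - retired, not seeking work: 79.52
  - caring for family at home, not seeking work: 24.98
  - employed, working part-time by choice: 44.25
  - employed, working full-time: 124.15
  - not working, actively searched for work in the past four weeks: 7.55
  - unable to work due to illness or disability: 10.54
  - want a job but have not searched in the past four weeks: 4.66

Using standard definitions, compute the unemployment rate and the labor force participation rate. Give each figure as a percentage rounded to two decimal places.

Employed = 7.73 + 44.25 + 124.15 = 176.13 thousand (anyone who worked, including part-time for economic reasons, counts as employed).
Unemployed = 7.55 thousand.
Labor force = 176.13 + 7.55 = 183.68 thousand.
Not in labor force = 27.94 + 79.52 + 24.98 + 10.54 + 4.66 = 147.64 thousand (those not working and not actively searching are outside the labor force — including those who want a job but have given up searching).
Civilian working-age population = 183.68 + 147.64 = 331.32 thousand.
Unemployment rate = 7.55 / 183.68 = 4.11%.
Labor force participation rate = 183.68 / 331.32 = 55.44%.

Unemployment rate ≈ 4.11%; labor force participation rate ≈ 55.44%.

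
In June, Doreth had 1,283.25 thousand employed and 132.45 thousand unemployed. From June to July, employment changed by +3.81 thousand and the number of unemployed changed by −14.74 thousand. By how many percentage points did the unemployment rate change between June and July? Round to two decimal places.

June: labor force = 1,283.25 + 132.45 = 1,415.70; u = 132.45/1,415.70 = 9.36%.
July: labor force = 1,287.06 + 117.71 = 1,404.77; u = 117.71/1,404.77 = 8.38%.
Change = 8.38% − 9.36% = −0.98 pp.

The unemployment rate changed by −0.98 percentage points.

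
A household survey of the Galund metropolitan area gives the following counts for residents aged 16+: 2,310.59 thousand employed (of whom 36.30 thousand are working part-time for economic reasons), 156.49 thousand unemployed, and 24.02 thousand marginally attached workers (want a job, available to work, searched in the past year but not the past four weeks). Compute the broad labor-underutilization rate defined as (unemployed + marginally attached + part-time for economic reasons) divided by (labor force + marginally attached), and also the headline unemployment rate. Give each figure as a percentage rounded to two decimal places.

Broad underutilization rate ≈ 8.70%; headline unemployment rate ≈ 6.34%.

Labor force = 2,310.59 + 156.49 = 2,467.08 thousand.
Numerator = 156.49 + 24.02 + 36.30 = 216.81 thousand.
Denominator = 2,467.08 + 24.02 = 2,491.10 thousand.
Broad rate = 216.81 / 2,491.10 = 8.70%.
Headline unemployment rate = 156.49 / 2,467.08 = 6.34%.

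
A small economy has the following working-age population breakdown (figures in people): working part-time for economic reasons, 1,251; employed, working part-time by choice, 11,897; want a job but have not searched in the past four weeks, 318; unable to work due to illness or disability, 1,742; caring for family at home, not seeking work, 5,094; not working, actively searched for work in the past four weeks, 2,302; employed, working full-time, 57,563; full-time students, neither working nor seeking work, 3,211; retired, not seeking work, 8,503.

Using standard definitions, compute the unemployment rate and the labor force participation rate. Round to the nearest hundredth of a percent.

Unemployment rate ≈ 3.15%; labor force participation rate ≈ 79.46%.

Employed = 1,251 + 11,897 + 57,563 = 70,711 (anyone who worked, including part-time for economic reasons, counts as employed).
Unemployed = 2,302.
Labor force = 70,711 + 2,302 = 73,013.
Not in labor force = 318 + 1,742 + 5,094 + 3,211 + 8,503 = 18,868 (those not working and not actively searching are outside the labor force — including those who want a job but have given up searching).
Civilian working-age population = 73,013 + 18,868 = 91,881.
Unemployment rate = 2,302 / 73,013 = 3.15%.
Labor force participation rate = 73,013 / 91,881 = 79.46%.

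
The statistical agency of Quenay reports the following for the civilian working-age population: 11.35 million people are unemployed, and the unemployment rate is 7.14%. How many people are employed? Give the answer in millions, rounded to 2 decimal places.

About 147.61 million are employed.

Labor force = U / u = 11.35 / 0.0714 ≈ 158.96 million.
Employed = labor force − unemployed = 158.96 − 11.35 = 147.61 million.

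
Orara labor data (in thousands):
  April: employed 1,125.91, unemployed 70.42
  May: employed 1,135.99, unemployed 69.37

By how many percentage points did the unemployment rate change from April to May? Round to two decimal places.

The unemployment rate changed by −0.13 percentage points.

April: labor force = 1,125.91 + 70.42 = 1,196.33; u = 70.42/1,196.33 = 5.89%.
May: labor force = 1,135.99 + 69.37 = 1,205.36; u = 69.37/1,205.36 = 5.76%.
Change = 5.76% − 5.89% = −0.13 pp.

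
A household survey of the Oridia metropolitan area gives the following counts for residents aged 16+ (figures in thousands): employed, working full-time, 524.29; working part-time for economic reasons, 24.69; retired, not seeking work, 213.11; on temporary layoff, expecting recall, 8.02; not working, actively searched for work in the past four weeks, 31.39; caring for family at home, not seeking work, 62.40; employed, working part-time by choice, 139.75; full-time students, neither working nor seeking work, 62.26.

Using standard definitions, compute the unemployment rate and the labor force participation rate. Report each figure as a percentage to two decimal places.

Unemployment rate ≈ 5.41%; labor force participation rate ≈ 68.31%.

Employed = 524.29 + 24.69 + 139.75 = 688.73 thousand (anyone who worked, including part-time for economic reasons, counts as employed).
Unemployed = 8.02 + 31.39 = 39.41 thousand (jobless and actively searching, or on temporary layoff).
Labor force = 688.73 + 39.41 = 728.14 thousand.
Not in labor force = 213.11 + 62.40 + 62.26 = 337.77 thousand (those not working and not actively searching are outside the labor force).
Civilian working-age population = 728.14 + 337.77 = 1,065.91 thousand.
Unemployment rate = 39.41 / 728.14 = 5.41%.
Labor force participation rate = 728.14 / 1,065.91 = 68.31%.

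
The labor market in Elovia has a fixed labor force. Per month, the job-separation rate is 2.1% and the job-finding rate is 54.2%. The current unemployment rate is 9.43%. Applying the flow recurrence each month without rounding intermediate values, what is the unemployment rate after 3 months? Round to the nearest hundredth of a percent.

Unemployment rate after three months ≈ 4.21%.

With a fixed labor force, u_{t+1} = u_t + s·(1−u_t) − f·u_t = u_t·(1−s−f) + s.
Here 1−s−f = 0.437 and s = 0.021.
u_1 = 0.094300 × 0.437 + 0.021 = 0.062209.
u_2 = 0.062209 × 0.437 + 0.021 = 0.048185.
u_3 = 0.048185 × 0.437 + 0.021 = 0.042057.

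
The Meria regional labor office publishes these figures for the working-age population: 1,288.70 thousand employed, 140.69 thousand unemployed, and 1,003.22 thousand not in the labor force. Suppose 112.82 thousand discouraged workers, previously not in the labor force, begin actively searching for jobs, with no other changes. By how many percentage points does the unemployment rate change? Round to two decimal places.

The unemployment rate changes by +6.60 percentage points.

Initially, labor force = 1,288.70 + 140.69 = 1,429.39 thousand, so u = 140.69/1,429.39 = 9.84%.
After the change, unemployed and labor force both rise by 112.82 → E = 1,288.70, U = 253.51, labor force = 1,542.21 thousand.
New unemployment rate = 253.51 / 1,542.21 = 16.44%.
Change = 16.44% − 9.84% = +6.60 percentage points.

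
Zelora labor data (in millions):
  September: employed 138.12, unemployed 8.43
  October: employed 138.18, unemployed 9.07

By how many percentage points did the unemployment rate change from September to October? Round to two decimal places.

The unemployment rate changed by +0.41 percentage points.

September: labor force = 138.12 + 8.43 = 146.55; u = 8.43/146.55 = 5.75%.
October: labor force = 138.18 + 9.07 = 147.25; u = 9.07/147.25 = 6.16%.
Change = 6.16% − 5.75% = +0.41 pp.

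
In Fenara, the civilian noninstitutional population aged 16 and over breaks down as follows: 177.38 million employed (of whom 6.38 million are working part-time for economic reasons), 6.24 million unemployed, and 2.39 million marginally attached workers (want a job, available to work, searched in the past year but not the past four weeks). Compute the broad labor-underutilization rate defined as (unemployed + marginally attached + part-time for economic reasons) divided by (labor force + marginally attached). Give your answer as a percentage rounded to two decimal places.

Broad underutilization rate ≈ 8.07%.

Labor force = 177.38 + 6.24 = 183.62 million.
Numerator = 6.24 + 2.39 + 6.38 = 15.01 million.
Denominator = 183.62 + 2.39 = 186.01 million.
Broad rate = 15.01 / 186.01 = 8.07%.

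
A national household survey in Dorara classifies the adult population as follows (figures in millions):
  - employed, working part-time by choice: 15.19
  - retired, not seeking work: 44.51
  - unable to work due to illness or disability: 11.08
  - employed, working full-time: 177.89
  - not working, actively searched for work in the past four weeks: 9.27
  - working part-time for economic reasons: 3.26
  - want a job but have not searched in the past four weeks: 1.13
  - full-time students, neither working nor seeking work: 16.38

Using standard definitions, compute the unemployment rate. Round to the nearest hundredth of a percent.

Unemployment rate ≈ 4.51%.

Employed = 15.19 + 177.89 + 3.26 = 196.34 million (anyone who worked, including part-time for economic reasons, counts as employed).
Unemployed = 9.27 million.
Labor force = 196.34 + 9.27 = 205.61 million.
Unemployment rate = 9.27 / 205.61 = 4.51%.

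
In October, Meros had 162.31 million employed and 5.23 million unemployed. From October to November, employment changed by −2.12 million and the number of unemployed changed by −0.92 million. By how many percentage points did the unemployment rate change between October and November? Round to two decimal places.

October: labor force = 162.31 + 5.23 = 167.54; u = 5.23/167.54 = 3.12%.
November: labor force = 160.19 + 4.31 = 164.50; u = 4.31/164.50 = 2.62%.
Change = 2.62% − 3.12% = −0.50 pp.

The unemployment rate changed by −0.50 percentage points.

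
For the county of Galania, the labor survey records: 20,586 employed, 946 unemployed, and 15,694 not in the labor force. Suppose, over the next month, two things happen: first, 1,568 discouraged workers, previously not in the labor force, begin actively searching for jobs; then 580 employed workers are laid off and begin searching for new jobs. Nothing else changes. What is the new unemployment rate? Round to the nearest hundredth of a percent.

New unemployment rate ≈ 13.39%.

Initially, labor force = 20,586 + 946 = 21,532, so u = 946/21,532 = 4.39%.
After the first change, unemployed and labor force both rise by 1,568 → E = 20,586, U = 2,514, labor force = 23,100.
After the second change, employed falls and unemployed rises by 580; labor force unchanged → E = 20,006, U = 3,094, labor force = 23,100.
New unemployment rate = 3,094 / 23,100 = 13.39%.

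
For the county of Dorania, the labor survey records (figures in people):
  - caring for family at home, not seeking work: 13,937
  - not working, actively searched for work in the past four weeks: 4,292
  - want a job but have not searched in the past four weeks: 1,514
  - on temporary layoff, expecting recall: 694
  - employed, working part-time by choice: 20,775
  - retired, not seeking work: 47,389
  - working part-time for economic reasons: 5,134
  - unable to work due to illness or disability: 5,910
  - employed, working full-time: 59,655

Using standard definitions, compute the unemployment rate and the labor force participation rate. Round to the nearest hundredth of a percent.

Employed = 20,775 + 5,134 + 59,655 = 85,564 (anyone who worked, including part-time for economic reasons, counts as employed).
Unemployed = 4,292 + 694 = 4,986 (jobless and actively searching, or on temporary layoff).
Labor force = 85,564 + 4,986 = 90,550.
Not in labor force = 13,937 + 1,514 + 47,389 + 5,910 = 68,750 (those not working and not actively searching are outside the labor force — including those who want a job but have given up searching).
Civilian working-age population = 90,550 + 68,750 = 159,300.
Unemployment rate = 4,986 / 90,550 = 5.51%.
Labor force participation rate = 90,550 / 159,300 = 56.84%.

Unemployment rate ≈ 5.51%; labor force participation rate ≈ 56.84%.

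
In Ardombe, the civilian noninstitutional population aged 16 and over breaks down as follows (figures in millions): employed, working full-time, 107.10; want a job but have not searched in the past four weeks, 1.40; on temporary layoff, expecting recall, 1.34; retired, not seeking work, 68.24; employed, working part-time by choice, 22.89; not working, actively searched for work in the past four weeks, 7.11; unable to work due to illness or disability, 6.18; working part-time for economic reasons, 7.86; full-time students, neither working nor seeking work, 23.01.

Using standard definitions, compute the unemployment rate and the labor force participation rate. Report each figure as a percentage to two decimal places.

Employed = 107.10 + 22.89 + 7.86 = 137.85 million (anyone who worked, including part-time for economic reasons, counts as employed).
Unemployed = 1.34 + 7.11 = 8.45 million (jobless and actively searching, or on temporary layoff).
Labor force = 137.85 + 8.45 = 146.30 million.
Not in labor force = 1.40 + 68.24 + 6.18 + 23.01 = 98.83 million (those not working and not actively searching are outside the labor force — including those who want a job but have given up searching).
Civilian working-age population = 146.30 + 98.83 = 245.13 million.
Unemployment rate = 8.45 / 146.30 = 5.78%.
Labor force participation rate = 146.30 / 245.13 = 59.68%.

Unemployment rate ≈ 5.78%; labor force participation rate ≈ 59.68%.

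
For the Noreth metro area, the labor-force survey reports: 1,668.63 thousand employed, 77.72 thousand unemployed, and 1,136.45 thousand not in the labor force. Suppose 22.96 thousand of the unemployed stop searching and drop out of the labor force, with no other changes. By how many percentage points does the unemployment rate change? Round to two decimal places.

Initially, labor force = 1,668.63 + 77.72 = 1,746.35 thousand, so u = 77.72/1,746.35 = 4.45%.
After the change, unemployed and labor force both fall by 22.96 → E = 1,668.63, U = 54.76, labor force = 1,723.39 thousand.
New unemployment rate = 54.76 / 1,723.39 = 3.18%.
Change = 3.18% − 4.45% = −1.27 percentage points.

The unemployment rate changes by −1.27 percentage points.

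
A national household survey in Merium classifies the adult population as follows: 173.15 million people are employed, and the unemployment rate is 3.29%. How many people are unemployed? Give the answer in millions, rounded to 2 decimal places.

About 5.89 million are unemployed.

Let U be the number unemployed. The labor force is E + U, and U/(E+U) = 0.0329.
So U = 0.0329 × 173.15 / (1 − 0.0329) = 5.6966 / 0.9671 ≈ 5.89 million.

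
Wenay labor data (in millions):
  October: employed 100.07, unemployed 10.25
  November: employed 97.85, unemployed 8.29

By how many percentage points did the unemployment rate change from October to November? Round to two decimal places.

The unemployment rate changed by −1.48 percentage points.

October: labor force = 100.07 + 10.25 = 110.32; u = 10.25/110.32 = 9.29%.
November: labor force = 97.85 + 8.29 = 106.14; u = 8.29/106.14 = 7.81%.
Change = 7.81% − 9.29% = −1.48 pp.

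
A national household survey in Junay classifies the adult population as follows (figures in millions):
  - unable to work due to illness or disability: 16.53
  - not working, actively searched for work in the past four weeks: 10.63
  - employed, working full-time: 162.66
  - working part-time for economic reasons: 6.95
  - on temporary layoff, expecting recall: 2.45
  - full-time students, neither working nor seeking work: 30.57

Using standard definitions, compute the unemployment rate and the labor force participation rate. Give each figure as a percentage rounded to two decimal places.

Unemployment rate ≈ 7.16%; labor force participation rate ≈ 79.50%.

Employed = 162.66 + 6.95 = 169.61 million (anyone who worked, including part-time for economic reasons, counts as employed).
Unemployed = 10.63 + 2.45 = 13.08 million (jobless and actively searching, or on temporary layoff).
Labor force = 169.61 + 13.08 = 182.69 million.
Not in labor force = 16.53 + 30.57 = 47.10 million (those not working and not actively searching are outside the labor force).
Civilian working-age population = 182.69 + 47.10 = 229.79 million.
Unemployment rate = 13.08 / 182.69 = 7.16%.
Labor force participation rate = 182.69 / 229.79 = 79.50%.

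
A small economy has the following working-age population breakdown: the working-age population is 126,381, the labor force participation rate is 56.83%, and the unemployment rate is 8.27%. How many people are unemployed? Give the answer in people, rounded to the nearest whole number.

About 5,940 are unemployed.

Labor force = 0.5683 × 126,381 = 71,822.
Unemployed = 0.0827 × 71,822 ≈ 5,940.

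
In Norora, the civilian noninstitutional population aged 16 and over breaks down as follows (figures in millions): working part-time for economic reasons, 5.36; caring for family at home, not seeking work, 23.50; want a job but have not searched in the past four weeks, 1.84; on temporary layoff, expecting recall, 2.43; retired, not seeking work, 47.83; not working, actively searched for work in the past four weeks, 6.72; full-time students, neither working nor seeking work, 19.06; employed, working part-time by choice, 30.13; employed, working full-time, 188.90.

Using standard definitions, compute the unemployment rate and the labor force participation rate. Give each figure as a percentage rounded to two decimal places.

Unemployment rate ≈ 3.92%; labor force participation rate ≈ 71.69%.

Employed = 5.36 + 30.13 + 188.90 = 224.39 million (anyone who worked, including part-time for economic reasons, counts as employed).
Unemployed = 2.43 + 6.72 = 9.15 million (jobless and actively searching, or on temporary layoff).
Labor force = 224.39 + 9.15 = 233.54 million.
Not in labor force = 23.50 + 1.84 + 47.83 + 19.06 = 92.23 million (those not working and not actively searching are outside the labor force — including those who want a job but have given up searching).
Civilian working-age population = 233.54 + 92.23 = 325.77 million.
Unemployment rate = 9.15 / 233.54 = 3.92%.
Labor force participation rate = 233.54 / 325.77 = 71.69%.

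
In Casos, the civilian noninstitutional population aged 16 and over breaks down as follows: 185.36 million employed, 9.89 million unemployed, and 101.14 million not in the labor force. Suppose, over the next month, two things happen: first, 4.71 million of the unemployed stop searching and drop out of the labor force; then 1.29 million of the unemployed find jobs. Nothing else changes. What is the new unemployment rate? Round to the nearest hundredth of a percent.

Initially, labor force = 185.36 + 9.89 = 195.25 million, so u = 9.89/195.25 = 5.07%.
After the first change, unemployed and labor force both fall by 4.71 → E = 185.36, U = 5.18, labor force = 190.54 million.
After the second change, unemployed falls and employed rises by 1.29; labor force unchanged → E = 186.65, U = 3.89, labor force = 190.54 million.
New unemployment rate = 3.89 / 190.54 = 2.04%.

New unemployment rate ≈ 2.04%.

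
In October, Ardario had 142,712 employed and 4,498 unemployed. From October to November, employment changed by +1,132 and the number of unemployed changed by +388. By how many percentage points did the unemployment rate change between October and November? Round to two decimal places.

The unemployment rate changed by +0.23 percentage points.

October: labor force = 142,712 + 4,498 = 147,210; u = 4,498/147,210 = 3.06%.
November: labor force = 143,844 + 4,886 = 148,730; u = 4,886/148,730 = 3.29%.
Change = 3.29% − 3.06% = +0.23 pp.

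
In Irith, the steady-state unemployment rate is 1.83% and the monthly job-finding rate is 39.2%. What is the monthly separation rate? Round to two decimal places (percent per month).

From u* = s/(s+f): s = u·f/(1−u).
s = 0.0183 × 39.2 / (1 − 0.0183) = 0.7174 / 0.9817 ≈ 0.73% per month.

Separation rate ≈ 0.73% per month.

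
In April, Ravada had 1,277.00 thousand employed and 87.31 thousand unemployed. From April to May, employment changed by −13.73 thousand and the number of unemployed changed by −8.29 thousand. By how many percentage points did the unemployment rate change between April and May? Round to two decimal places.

The unemployment rate changed by −0.51 percentage points.

April: labor force = 1,277.00 + 87.31 = 1,364.31; u = 87.31/1,364.31 = 6.40%.
May: labor force = 1,263.27 + 79.02 = 1,342.29; u = 79.02/1,342.29 = 5.89%.
Change = 5.89% − 6.40% = −0.51 pp.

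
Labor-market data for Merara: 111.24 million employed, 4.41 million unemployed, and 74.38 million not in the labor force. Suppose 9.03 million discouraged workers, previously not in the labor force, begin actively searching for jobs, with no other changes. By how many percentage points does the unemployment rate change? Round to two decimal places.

The unemployment rate changes by +6.97 percentage points.

Initially, labor force = 111.24 + 4.41 = 115.65 million, so u = 4.41/115.65 = 3.81%.
After the change, unemployed and labor force both rise by 9.03 → E = 111.24, U = 13.44, labor force = 124.68 million.
New unemployment rate = 13.44 / 124.68 = 10.78%.
Change = 10.78% − 3.81% = +6.97 percentage points.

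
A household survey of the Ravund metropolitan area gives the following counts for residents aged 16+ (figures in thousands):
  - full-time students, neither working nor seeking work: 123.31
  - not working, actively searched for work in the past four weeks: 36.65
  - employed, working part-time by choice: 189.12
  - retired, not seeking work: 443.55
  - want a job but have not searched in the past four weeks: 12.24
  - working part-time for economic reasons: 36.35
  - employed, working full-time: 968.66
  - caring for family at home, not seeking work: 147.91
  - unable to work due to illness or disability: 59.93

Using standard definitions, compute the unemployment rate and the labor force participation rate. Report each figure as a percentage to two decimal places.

Unemployment rate ≈ 2.98%; labor force participation rate ≈ 61.00%.

Employed = 189.12 + 36.35 + 968.66 = 1,194.13 thousand (anyone who worked, including part-time for economic reasons, counts as employed).
Unemployed = 36.65 thousand.
Labor force = 1,194.13 + 36.65 = 1,230.78 thousand.
Not in labor force = 123.31 + 443.55 + 12.24 + 147.91 + 59.93 = 786.94 thousand (those not working and not actively searching are outside the labor force — including those who want a job but have given up searching).
Civilian working-age population = 1,230.78 + 786.94 = 2,017.72 thousand.
Unemployment rate = 36.65 / 1,230.78 = 2.98%.
Labor force participation rate = 1,230.78 / 2,017.72 = 61.00%.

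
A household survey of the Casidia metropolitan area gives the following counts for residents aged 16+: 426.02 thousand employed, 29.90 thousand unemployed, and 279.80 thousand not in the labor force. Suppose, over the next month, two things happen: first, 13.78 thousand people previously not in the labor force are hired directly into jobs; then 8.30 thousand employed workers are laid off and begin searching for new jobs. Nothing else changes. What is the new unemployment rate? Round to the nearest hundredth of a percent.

Initially, labor force = 426.02 + 29.90 = 455.92 thousand, so u = 29.90/455.92 = 6.56%.
After the first change, employed and labor force both rise by 13.78; unemployed unchanged → E = 439.80, U = 29.90, labor force = 469.70 thousand.
After the second change, employed falls and unemployed rises by 8.30; labor force unchanged → E = 431.50, U = 38.20, labor force = 469.70 thousand.
New unemployment rate = 38.20 / 469.70 = 8.13%.

New unemployment rate ≈ 8.13%.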